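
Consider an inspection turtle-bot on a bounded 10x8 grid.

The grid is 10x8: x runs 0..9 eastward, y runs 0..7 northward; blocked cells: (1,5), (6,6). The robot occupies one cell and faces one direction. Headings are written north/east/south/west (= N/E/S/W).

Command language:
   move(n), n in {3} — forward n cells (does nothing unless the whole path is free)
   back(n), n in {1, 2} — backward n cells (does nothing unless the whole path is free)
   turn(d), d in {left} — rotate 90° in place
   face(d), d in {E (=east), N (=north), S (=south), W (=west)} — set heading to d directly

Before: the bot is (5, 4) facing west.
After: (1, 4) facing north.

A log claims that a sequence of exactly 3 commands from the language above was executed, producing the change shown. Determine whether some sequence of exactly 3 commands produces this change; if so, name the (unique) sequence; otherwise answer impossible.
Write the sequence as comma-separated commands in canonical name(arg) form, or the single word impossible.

impossible

all 512 sequences checked — none match.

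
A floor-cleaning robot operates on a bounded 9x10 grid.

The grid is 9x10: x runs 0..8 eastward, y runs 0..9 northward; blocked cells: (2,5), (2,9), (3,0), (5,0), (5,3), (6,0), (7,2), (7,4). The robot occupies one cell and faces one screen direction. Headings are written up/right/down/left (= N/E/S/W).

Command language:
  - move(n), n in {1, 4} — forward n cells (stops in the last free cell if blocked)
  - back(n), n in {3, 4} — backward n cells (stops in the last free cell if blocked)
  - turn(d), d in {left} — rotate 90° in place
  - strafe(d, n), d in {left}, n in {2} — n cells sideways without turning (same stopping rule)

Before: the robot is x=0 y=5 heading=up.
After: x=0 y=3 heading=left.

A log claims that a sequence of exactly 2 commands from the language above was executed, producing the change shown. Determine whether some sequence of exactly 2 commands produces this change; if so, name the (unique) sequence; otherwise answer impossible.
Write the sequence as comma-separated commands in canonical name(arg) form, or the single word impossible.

turn(left), strafe(left, 2)

key: cell and facing (now W) both changed — the 2 commands mix motion and turning
begin: x=0 y=5 heading=up
step 1 (turn(left)): x=0 y=5 heading=left
step 2 (strafe(left, 2)): x=0 y=3 heading=left
no other 2-command option fits: unique.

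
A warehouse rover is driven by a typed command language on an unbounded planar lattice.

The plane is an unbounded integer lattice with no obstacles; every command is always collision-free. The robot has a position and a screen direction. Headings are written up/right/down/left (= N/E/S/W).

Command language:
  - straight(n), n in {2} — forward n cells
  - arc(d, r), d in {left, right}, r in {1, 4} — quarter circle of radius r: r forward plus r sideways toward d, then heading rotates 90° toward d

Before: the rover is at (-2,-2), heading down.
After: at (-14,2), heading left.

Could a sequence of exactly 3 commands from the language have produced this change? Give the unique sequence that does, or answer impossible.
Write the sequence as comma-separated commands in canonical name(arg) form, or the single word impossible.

arc(right, 4), arc(right, 4), arc(left, 4)

key: order matters: swapping arc(right, 4) and arc(left, 4) lands elsewhere
t0: at (-2,-2), heading down
[1] after arc(right, 4): at (-6,-6), heading left
[2] after arc(right, 4): at (-10,-2), heading up
[3] after arc(left, 4): at (-14,2), heading left
no rival 3-sequence matches.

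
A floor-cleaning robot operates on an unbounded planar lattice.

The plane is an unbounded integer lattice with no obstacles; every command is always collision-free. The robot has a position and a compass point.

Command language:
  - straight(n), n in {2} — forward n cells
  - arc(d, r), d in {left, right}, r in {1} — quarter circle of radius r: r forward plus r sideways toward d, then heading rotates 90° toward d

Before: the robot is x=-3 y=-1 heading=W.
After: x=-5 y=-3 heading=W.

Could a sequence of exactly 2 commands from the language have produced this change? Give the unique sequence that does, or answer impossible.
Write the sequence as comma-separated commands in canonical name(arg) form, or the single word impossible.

key: running arc(right, 1) before arc(left, 1) would end elsewhere — order is forced
t0: x=-3 y=-1 heading=W
1. arc(left, 1) → x=-4 y=-2 heading=S
2. arc(right, 1) → x=-5 y=-3 heading=W
uniquely the one of 9 2-step routes that fits.

arc(left, 1), arc(right, 1)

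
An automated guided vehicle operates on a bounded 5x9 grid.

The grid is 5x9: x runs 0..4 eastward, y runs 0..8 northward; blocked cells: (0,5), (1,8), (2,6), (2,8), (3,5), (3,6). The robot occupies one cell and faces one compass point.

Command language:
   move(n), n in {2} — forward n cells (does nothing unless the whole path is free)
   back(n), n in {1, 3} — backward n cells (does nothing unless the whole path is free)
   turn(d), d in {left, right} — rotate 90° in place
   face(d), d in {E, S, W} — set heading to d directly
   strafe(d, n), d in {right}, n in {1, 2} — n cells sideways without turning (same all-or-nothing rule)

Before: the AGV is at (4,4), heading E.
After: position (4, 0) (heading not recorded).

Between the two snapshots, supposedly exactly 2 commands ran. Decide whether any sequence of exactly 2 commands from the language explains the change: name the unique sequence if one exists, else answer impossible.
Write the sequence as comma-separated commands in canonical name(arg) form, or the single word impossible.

strafe(right, 2), strafe(right, 2)

start: at (4,4), heading E
step 1 (strafe(right, 2)): at (4,2), heading E
step 2 (strafe(right, 2)): at (4,0), heading E
all 100 alternatives checked — unique.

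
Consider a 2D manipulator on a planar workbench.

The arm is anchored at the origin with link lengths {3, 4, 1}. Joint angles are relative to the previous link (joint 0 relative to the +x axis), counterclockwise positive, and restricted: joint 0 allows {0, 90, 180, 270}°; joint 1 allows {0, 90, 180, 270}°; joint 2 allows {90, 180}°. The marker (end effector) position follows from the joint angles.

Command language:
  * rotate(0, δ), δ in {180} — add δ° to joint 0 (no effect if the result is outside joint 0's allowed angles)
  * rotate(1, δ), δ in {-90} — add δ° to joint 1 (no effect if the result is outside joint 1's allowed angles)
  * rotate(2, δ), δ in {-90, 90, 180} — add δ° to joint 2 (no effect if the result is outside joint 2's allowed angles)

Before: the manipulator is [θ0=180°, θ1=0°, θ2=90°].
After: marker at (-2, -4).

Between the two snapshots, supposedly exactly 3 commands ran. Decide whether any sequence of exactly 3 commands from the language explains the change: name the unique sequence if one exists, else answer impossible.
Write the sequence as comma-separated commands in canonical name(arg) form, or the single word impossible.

rotate(1, -90), rotate(1, -90), rotate(1, -90)

start: [θ0=180°, θ1=0°, θ2=90°]
t=1 rotate(1, -90) ⇒ [θ0=180°, θ1=270°, θ2=90°]
t=2 rotate(1, -90) ⇒ [θ0=180°, θ1=180°, θ2=90°]
t=3 rotate(1, -90) ⇒ [θ0=180°, θ1=90°, θ2=90°]
uniquely the one of 125 3-step routes that fits.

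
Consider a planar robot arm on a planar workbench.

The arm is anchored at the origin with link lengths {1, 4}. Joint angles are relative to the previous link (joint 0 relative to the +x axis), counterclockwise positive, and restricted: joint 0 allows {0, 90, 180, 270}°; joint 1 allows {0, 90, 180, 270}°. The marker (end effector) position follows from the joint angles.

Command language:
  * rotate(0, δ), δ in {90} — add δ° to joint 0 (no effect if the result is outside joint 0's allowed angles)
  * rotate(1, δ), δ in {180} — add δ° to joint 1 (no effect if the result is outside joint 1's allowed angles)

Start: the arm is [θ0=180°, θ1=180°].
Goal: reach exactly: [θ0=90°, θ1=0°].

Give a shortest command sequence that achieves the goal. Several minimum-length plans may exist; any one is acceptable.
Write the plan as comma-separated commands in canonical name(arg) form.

from: [θ0=180°, θ1=180°]
t=1 rotate(1, 180) ⇒ [θ0=180°, θ1=0°]
t=2 rotate(0, 90) ⇒ [θ0=270°, θ1=0°]
t=3 rotate(0, 90) ⇒ [θ0=0°, θ1=0°]
t=4 rotate(0, 90) ⇒ [θ0=90°, θ1=0°]
nothing shorter than 4 reaches the goal.

rotate(1, 180), rotate(0, 90), rotate(0, 90), rotate(0, 90)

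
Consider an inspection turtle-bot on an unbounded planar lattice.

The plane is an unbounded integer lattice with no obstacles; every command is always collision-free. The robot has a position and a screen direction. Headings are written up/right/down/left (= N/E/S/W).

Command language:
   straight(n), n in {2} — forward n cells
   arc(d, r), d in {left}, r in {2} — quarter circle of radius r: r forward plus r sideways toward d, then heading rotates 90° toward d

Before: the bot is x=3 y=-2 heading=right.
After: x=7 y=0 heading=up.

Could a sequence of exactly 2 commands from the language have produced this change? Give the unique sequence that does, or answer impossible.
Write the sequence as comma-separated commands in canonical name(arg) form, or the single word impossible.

straight(2), arc(left, 2)

key: position moved to (7,0) AND the heading swung to N — translation plus rotation needed
begin: x=3 y=-2 heading=right
[1] after straight(2): x=5 y=-2 heading=right
[2] after arc(left, 2): x=7 y=0 heading=up
all 4 alternatives checked — unique.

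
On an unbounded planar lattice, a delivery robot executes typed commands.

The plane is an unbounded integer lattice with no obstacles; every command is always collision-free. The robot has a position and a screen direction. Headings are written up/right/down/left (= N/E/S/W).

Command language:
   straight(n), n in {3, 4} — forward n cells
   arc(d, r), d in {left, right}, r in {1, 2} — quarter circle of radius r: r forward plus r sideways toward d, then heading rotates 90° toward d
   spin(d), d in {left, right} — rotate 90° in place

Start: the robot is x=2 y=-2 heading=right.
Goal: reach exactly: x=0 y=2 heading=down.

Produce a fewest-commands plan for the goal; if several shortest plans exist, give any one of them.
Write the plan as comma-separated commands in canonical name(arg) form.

arc(left, 1), straight(4), arc(left, 1), arc(left, 2)

t0: x=2 y=-2 heading=right
[1] after arc(left, 1): x=3 y=-1 heading=up
[2] after straight(4): x=3 y=3 heading=up
[3] after arc(left, 1): x=2 y=4 heading=left
[4] after arc(left, 2): x=0 y=2 heading=down
nothing shorter than 4 reaches the goal.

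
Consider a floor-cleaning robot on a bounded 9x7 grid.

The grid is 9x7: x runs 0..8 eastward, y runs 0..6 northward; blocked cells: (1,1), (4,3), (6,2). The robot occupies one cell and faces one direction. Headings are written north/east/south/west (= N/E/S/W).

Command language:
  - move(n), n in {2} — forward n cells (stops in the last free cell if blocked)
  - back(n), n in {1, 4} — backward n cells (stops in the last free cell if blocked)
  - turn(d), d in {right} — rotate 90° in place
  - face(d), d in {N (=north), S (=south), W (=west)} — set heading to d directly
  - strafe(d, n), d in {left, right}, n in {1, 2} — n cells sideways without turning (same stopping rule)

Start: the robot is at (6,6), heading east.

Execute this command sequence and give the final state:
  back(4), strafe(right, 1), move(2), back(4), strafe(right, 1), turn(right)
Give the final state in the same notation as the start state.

start: at (6,6), heading east
[1] after back(4): at (2,6), heading east
[2] after strafe(right, 1): at (2,5), heading east
[3] after move(2): at (4,5), heading east
[4] after back(4): at (0,5), heading east
[5] after strafe(right, 1): at (0,4), heading east
[6] after turn(right): at (0,4), heading south

at (0,4), heading south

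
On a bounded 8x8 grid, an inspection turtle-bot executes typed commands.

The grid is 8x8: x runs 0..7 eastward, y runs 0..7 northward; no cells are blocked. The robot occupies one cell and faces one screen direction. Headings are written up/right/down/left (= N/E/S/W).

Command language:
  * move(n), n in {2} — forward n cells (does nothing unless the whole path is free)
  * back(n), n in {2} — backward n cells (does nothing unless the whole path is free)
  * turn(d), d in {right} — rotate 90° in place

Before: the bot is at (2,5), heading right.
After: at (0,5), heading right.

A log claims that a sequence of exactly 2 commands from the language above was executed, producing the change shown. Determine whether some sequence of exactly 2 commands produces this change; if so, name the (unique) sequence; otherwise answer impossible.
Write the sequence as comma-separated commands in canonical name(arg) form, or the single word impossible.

back(2), back(2)

key: heading stays E — no command in the sequence turns
initial: at (2,5), heading right
t=1 back(2) ⇒ at (0,5), heading right
t=2 back(2) ⇒ at (0,5), heading right
no other 2-command option fits: unique.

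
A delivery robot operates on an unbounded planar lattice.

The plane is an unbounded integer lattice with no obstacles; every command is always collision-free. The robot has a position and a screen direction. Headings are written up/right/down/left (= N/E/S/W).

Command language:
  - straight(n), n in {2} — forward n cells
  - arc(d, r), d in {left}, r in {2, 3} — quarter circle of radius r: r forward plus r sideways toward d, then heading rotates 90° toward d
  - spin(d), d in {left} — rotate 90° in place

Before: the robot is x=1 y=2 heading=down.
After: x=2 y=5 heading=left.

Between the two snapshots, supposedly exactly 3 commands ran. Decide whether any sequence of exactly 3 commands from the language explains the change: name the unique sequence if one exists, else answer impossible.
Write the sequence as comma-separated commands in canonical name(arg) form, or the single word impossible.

arc(left, 2), arc(left, 2), arc(left, 3)

key: running arc(left, 3) before arc(left, 2) would end elsewhere — order is forced
t0: x=1 y=2 heading=down
t=1 arc(left, 2) ⇒ x=3 y=0 heading=right
t=2 arc(left, 2) ⇒ x=5 y=2 heading=up
t=3 arc(left, 3) ⇒ x=2 y=5 heading=left
uniquely the one of 64 3-step routes that fits.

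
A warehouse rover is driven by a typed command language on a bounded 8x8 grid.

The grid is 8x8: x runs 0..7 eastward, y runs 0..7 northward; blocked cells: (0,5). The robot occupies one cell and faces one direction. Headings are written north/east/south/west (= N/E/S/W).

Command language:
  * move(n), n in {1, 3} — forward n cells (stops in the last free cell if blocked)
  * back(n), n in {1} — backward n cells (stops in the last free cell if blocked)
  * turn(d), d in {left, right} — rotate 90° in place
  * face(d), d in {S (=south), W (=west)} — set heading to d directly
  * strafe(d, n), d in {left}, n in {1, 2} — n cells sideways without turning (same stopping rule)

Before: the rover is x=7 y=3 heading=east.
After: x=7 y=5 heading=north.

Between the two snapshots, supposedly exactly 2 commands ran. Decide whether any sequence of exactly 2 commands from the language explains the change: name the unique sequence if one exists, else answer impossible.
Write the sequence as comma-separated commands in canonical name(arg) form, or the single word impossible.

strafe(left, 2), turn(left)

key: order matters: swapping strafe(left, 2) and turn(left) lands elsewhere
from: x=7 y=3 heading=east
[1] after strafe(left, 2): x=7 y=5 heading=east
[2] after turn(left): x=7 y=5 heading=north
no rival 2-sequence matches.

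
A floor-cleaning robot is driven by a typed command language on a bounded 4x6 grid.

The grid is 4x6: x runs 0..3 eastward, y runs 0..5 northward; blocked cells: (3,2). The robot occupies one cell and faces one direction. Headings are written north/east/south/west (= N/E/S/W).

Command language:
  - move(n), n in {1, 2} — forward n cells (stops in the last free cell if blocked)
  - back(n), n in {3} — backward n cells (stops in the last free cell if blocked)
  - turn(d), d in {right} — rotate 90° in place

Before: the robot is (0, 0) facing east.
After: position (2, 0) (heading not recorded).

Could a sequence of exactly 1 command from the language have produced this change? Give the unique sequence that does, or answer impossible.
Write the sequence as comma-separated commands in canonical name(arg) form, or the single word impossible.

move(2)

from: (0, 0) facing east
step 1 (move(2)): (2, 0) facing east
no other 1-command option fits: unique.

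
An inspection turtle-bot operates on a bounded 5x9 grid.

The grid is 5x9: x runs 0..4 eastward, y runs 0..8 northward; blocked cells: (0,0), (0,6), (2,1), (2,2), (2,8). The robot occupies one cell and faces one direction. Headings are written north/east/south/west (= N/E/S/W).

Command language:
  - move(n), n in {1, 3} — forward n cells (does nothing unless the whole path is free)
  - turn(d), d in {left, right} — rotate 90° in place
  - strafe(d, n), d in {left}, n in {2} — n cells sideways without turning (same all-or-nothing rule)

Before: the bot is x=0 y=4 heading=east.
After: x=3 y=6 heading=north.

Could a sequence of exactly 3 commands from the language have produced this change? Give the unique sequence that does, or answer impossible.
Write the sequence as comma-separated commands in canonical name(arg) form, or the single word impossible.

move(3), strafe(left, 2), turn(left)

key: position moved to (3,6) AND the heading swung to N — translation plus rotation needed
initial: x=0 y=4 heading=east
1. move(3) → x=3 y=4 heading=east
2. strafe(left, 2) → x=3 y=6 heading=east
3. turn(left) → x=3 y=6 heading=north
no rival 3-sequence matches.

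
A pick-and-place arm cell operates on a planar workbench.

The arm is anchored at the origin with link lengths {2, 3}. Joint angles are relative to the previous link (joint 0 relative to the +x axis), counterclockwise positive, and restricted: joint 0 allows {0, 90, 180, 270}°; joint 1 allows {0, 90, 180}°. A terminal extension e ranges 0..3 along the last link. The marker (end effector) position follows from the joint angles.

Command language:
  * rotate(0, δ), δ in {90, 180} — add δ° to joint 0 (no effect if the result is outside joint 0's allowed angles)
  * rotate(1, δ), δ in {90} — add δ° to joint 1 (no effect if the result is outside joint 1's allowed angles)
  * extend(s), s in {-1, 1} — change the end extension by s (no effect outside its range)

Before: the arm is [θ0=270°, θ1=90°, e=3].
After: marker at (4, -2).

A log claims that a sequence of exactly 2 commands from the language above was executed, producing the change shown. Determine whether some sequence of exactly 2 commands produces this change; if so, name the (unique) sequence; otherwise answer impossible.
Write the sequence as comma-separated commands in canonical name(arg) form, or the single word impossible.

extend(-1), extend(-1)

begin: [θ0=270°, θ1=90°, e=3]
[1] after extend(-1): [θ0=270°, θ1=90°, e=2]
[2] after extend(-1): [θ0=270°, θ1=90°, e=1]
all 25 alternatives checked — unique.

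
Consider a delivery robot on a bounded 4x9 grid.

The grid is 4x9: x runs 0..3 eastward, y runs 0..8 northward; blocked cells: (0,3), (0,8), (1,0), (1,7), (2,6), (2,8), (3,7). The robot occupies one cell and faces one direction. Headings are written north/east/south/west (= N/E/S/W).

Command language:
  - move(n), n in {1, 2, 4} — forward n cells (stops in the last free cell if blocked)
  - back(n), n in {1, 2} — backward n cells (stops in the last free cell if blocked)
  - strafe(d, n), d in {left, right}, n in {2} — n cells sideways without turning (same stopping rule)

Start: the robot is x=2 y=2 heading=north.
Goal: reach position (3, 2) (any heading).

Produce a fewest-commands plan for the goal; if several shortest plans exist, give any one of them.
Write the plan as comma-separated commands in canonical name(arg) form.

strafe(right, 2)

t0: x=2 y=2 heading=north
step 1 (strafe(right, 2)): x=3 y=2 heading=north
shorter routes all fall short; 1 is best.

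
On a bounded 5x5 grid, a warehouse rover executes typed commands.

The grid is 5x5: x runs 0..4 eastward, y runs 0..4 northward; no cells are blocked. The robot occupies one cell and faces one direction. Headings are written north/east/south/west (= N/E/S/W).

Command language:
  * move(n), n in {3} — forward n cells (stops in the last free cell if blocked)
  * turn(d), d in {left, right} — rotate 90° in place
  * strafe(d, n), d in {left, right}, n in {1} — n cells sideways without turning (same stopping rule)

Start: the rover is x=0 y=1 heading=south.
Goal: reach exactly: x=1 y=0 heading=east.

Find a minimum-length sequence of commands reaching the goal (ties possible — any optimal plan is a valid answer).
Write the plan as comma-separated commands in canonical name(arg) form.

move(3), strafe(left, 1), turn(left)

begin: x=0 y=1 heading=south
1. move(3) → x=0 y=0 heading=south
2. strafe(left, 1) → x=1 y=0 heading=south
3. turn(left) → x=1 y=0 heading=east
shorter routes all fall short; 3 is best.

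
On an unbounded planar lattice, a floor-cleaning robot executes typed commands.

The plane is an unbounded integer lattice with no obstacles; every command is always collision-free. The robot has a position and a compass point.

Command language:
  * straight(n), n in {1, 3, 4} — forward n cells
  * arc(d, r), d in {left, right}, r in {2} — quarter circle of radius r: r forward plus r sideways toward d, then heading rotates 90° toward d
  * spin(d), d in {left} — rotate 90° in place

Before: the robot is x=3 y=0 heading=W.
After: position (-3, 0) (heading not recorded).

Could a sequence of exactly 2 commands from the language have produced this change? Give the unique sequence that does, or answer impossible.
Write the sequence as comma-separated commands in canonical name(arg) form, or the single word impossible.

straight(3), straight(3)

initial: x=3 y=0 heading=W
t=1 straight(3) ⇒ x=0 y=0 heading=W
t=2 straight(3) ⇒ x=-3 y=0 heading=W
no other 2-command option fits: unique.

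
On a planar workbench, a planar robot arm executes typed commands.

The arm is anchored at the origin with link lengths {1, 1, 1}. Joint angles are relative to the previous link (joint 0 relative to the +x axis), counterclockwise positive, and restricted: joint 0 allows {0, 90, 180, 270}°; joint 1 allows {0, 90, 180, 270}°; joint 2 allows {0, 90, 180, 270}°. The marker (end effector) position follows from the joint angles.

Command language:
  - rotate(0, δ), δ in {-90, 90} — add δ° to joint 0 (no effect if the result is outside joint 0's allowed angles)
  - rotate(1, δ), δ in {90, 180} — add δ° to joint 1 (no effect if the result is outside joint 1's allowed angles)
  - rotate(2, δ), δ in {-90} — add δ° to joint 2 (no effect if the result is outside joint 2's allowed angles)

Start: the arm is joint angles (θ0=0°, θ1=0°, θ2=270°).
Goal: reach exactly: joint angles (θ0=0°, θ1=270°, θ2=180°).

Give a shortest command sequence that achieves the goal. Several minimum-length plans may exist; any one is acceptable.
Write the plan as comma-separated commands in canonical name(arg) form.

rotate(2, -90), rotate(1, 180), rotate(1, 90)

t0: joint angles (θ0=0°, θ1=0°, θ2=270°)
step 1 (rotate(2, -90)): joint angles (θ0=0°, θ1=0°, θ2=180°)
step 2 (rotate(1, 180)): joint angles (θ0=0°, θ1=180°, θ2=180°)
step 3 (rotate(1, 90)): joint angles (θ0=0°, θ1=270°, θ2=180°)
minimal: 3 command(s), checked below 3.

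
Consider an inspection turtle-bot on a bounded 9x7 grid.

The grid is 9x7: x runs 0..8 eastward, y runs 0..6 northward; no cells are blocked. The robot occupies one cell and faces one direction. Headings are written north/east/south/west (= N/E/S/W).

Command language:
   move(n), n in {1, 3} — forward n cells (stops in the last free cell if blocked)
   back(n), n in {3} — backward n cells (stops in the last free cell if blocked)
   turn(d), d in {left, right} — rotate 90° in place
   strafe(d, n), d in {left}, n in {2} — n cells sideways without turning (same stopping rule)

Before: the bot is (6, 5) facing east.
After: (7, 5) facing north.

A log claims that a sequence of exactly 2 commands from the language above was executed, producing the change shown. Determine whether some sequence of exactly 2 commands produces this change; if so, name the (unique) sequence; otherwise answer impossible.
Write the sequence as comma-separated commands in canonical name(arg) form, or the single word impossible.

key: position moved to (7,5) AND the heading swung to N — translation plus rotation needed
t0: (6, 5) facing east
t=1 move(1) ⇒ (7, 5) facing east
t=2 turn(left) ⇒ (7, 5) facing north
no rival 2-sequence matches.

move(1), turn(left)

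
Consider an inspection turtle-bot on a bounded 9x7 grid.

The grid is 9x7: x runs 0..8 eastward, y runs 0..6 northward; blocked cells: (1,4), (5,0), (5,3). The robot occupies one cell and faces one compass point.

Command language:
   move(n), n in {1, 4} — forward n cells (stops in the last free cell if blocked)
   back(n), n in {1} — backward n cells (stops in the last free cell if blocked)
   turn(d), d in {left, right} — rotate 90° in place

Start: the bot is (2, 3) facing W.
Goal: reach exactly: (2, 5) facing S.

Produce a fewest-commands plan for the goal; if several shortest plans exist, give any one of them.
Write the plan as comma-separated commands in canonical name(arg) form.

start: (2, 3) facing W
[1] after turn(left): (2, 3) facing S
[2] after back(1): (2, 4) facing S
[3] after back(1): (2, 5) facing S
no 2-step plan works, so 3 is optimal.

turn(left), back(1), back(1)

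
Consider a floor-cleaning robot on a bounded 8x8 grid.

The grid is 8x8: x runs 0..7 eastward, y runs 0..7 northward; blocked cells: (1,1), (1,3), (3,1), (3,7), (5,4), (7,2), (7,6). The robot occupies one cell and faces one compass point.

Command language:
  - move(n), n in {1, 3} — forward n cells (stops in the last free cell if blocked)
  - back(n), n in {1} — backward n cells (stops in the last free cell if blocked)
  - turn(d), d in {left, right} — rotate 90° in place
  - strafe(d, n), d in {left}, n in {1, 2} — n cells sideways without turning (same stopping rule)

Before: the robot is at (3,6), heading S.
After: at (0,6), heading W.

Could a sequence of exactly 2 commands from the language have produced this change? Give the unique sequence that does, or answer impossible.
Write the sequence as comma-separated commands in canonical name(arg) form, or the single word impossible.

key: position moved to (0,6) AND the heading swung to W — translation plus rotation needed
begin: at (3,6), heading S
1. turn(right) → at (3,6), heading W
2. move(3) → at (0,6), heading W
no rival 2-sequence matches.

turn(right), move(3)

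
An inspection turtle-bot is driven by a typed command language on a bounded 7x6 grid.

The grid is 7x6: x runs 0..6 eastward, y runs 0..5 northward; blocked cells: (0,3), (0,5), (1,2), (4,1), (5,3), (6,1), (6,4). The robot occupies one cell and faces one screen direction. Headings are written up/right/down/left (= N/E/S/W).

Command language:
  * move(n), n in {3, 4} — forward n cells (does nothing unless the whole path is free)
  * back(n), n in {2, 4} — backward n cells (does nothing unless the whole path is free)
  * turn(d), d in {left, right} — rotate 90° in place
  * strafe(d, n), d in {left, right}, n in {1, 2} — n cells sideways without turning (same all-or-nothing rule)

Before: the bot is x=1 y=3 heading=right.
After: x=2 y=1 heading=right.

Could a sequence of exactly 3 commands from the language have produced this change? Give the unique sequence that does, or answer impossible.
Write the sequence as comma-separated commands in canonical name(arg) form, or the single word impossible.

move(3), back(2), strafe(right, 2)

key: order matters: swapping move(3) and strafe(right, 2) lands elsewhere
begin: x=1 y=3 heading=right
step 1 (move(3)): x=4 y=3 heading=right
step 2 (back(2)): x=2 y=3 heading=right
step 3 (strafe(right, 2)): x=2 y=1 heading=right
all 1000 alternatives checked — unique.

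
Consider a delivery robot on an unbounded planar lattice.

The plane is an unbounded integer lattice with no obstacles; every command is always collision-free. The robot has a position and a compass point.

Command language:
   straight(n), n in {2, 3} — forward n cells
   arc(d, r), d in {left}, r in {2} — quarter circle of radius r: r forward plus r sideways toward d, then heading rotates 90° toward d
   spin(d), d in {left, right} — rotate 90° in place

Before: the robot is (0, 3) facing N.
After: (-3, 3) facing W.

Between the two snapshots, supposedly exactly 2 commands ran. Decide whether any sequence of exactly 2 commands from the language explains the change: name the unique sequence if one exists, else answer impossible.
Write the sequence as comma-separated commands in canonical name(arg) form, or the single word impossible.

spin(left), straight(3)

key: cell and facing (now W) both changed — the 2 commands mix motion and turning
from: (0, 3) facing N
1. spin(left) → (0, 3) facing W
2. straight(3) → (-3, 3) facing W
all 25 alternatives checked — unique.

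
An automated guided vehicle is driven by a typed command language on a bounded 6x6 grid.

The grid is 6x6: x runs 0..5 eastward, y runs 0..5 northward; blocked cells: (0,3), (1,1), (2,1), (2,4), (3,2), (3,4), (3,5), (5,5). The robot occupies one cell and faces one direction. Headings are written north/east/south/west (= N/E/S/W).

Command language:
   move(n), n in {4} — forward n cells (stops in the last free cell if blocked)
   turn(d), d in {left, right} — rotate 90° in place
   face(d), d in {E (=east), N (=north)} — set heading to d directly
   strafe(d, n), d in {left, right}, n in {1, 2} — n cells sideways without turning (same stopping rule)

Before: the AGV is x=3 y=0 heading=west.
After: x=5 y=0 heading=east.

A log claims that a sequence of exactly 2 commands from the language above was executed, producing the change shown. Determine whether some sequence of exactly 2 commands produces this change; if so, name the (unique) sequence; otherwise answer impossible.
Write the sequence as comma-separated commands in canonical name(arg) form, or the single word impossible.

key: order matters: swapping face(E) and move(4) lands elsewhere
begin: x=3 y=0 heading=west
[1] after face(E): x=3 y=0 heading=east
[2] after move(4): x=5 y=0 heading=east
no other 2-command option fits: unique.

face(E), move(4)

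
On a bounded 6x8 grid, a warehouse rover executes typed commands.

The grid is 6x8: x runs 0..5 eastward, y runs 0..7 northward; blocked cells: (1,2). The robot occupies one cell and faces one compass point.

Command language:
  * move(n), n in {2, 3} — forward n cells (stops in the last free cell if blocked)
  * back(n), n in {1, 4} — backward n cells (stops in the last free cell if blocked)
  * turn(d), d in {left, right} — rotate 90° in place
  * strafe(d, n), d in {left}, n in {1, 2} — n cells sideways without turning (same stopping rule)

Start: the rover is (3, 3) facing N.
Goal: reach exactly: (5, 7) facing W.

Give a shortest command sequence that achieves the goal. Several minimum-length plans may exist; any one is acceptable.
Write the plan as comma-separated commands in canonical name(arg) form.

start: (3, 3) facing N
1. move(2) → (3, 5) facing N
2. move(2) → (3, 7) facing N
3. turn(left) → (3, 7) facing W
4. back(4) → (5, 7) facing W
shorter routes all fall short; 4 is best.

move(2), move(2), turn(left), back(4)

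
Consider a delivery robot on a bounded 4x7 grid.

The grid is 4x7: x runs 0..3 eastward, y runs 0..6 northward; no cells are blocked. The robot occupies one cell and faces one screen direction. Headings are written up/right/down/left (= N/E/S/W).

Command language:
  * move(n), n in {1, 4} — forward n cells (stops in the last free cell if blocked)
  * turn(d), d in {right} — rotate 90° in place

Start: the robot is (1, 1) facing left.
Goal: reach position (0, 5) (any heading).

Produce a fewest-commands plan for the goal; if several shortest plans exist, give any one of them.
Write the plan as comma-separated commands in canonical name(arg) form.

from: (1, 1) facing left
[1] after move(1): (0, 1) facing left
[2] after turn(right): (0, 1) facing up
[3] after move(4): (0, 5) facing up
shorter routes all fall short; 3 is best.

move(1), turn(right), move(4)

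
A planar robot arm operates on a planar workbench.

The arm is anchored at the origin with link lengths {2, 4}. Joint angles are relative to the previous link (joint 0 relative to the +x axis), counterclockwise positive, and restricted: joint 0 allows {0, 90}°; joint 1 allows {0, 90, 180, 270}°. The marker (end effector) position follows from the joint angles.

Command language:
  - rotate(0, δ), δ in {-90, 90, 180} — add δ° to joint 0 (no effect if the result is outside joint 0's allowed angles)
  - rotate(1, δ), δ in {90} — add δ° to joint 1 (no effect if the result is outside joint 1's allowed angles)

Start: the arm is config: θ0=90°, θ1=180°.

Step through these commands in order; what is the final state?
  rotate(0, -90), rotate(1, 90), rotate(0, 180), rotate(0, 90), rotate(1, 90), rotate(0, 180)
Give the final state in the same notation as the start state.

initial: config: θ0=90°, θ1=180°
step 1 (rotate(0, -90)): config: θ0=0°, θ1=180°
step 2 (rotate(1, 90)): config: θ0=0°, θ1=270°
step 3 (rotate(0, 180)): config: θ0=0°, θ1=270°
step 4 (rotate(0, 90)): config: θ0=90°, θ1=270°
step 5 (rotate(1, 90)): config: θ0=90°, θ1=0°
step 6 (rotate(0, 180)): config: θ0=90°, θ1=0°

config: θ0=90°, θ1=0°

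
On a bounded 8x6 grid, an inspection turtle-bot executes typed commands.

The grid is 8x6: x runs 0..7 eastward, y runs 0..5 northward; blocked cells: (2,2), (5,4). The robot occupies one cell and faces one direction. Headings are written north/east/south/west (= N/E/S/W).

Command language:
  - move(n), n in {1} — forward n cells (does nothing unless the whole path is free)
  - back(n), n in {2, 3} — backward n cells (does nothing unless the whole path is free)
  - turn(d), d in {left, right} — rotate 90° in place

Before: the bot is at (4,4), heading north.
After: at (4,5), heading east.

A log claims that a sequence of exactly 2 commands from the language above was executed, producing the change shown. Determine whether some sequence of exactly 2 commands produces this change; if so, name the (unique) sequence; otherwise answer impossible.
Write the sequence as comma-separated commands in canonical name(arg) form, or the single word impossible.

key: order matters: swapping move(1) and turn(right) lands elsewhere
from: at (4,4), heading north
1. move(1) → at (4,5), heading north
2. turn(right) → at (4,5), heading east
no other 2-command option fits: unique.

move(1), turn(right)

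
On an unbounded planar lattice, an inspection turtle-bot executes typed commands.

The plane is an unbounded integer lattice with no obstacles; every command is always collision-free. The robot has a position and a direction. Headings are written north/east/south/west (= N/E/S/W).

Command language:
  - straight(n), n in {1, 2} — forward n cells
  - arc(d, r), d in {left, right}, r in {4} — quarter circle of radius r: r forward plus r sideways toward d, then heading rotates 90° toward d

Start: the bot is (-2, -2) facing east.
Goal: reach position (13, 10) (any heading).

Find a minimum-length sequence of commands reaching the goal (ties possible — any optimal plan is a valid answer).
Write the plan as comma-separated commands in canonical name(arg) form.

straight(1), arc(left, 4), arc(right, 4), straight(2), arc(left, 4)

initial: (-2, -2) facing east
step 1 (straight(1)): (-1, -2) facing east
step 2 (arc(left, 4)): (3, 2) facing north
step 3 (arc(right, 4)): (7, 6) facing east
step 4 (straight(2)): (9, 6) facing east
step 5 (arc(left, 4)): (13, 10) facing north
nothing shorter than 5 reaches the goal.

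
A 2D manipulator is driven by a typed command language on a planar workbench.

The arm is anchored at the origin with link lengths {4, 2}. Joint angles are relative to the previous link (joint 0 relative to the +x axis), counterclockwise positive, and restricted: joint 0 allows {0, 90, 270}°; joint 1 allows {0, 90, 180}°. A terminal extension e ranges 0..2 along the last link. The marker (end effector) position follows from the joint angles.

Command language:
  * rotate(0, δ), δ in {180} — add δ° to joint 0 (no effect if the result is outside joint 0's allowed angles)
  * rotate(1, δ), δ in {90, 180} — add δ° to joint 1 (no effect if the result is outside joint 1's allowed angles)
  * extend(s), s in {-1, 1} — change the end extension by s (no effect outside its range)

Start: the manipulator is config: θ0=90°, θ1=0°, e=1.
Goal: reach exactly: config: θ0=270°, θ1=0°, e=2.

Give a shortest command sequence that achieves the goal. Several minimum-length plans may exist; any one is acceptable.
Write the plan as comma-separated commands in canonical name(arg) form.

from: config: θ0=90°, θ1=0°, e=1
[1] after extend(1): config: θ0=90°, θ1=0°, e=2
[2] after rotate(0, 180): config: θ0=270°, θ1=0°, e=2
minimal: 2 command(s), checked below 2.

extend(1), rotate(0, 180)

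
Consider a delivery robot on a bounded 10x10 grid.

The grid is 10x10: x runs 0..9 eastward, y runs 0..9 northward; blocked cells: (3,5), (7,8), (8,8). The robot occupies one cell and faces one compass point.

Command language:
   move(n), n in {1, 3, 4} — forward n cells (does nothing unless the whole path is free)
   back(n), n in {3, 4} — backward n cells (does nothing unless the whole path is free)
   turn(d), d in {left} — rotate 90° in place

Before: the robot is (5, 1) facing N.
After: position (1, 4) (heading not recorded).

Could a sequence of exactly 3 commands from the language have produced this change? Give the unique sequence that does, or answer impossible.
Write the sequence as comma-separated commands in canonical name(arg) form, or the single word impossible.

move(3), turn(left), move(4)

key: running move(4) before move(3) would end elsewhere — order is forced
from: (5, 1) facing N
t=1 move(3) ⇒ (5, 4) facing N
t=2 turn(left) ⇒ (5, 4) facing W
t=3 move(4) ⇒ (1, 4) facing W
no rival 3-sequence matches.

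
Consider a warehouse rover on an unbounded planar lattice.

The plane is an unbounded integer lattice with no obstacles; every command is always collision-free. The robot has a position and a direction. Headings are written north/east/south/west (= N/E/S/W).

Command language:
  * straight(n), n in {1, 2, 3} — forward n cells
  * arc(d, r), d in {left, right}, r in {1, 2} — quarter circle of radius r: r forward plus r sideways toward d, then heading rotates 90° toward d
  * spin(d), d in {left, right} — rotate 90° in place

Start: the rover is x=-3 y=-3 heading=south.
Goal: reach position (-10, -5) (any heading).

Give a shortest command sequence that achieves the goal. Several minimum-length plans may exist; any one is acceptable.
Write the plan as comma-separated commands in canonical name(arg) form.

arc(right, 2), straight(3), straight(2)

initial: x=-3 y=-3 heading=south
t=1 arc(right, 2) ⇒ x=-5 y=-5 heading=west
t=2 straight(3) ⇒ x=-8 y=-5 heading=west
t=3 straight(2) ⇒ x=-10 y=-5 heading=west
nothing shorter than 3 reaches the goal.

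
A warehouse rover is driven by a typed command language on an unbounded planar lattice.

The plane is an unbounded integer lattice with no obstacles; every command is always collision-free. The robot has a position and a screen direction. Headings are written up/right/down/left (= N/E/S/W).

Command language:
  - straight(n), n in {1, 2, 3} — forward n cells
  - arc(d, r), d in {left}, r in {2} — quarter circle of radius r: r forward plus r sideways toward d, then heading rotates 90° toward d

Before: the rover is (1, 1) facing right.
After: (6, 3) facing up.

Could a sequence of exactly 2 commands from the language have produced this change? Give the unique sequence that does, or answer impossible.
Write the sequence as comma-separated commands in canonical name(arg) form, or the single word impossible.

key: running arc(left, 2) before straight(3) would end elsewhere — order is forced
begin: (1, 1) facing right
1. straight(3) → (4, 1) facing right
2. arc(left, 2) → (6, 3) facing up
uniquely the one of 16 2-step routes that fits.

straight(3), arc(left, 2)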